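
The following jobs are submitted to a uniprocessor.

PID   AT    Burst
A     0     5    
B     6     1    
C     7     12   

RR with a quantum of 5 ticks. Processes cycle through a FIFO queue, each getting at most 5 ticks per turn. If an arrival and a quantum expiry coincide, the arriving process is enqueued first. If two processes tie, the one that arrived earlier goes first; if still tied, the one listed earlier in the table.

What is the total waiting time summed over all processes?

0

Schedule: | A 0-5 | idle 5-6 | B 6-7 | C 7-19 |
Completion: A=5  B=7  C=19
Waiting = turnaround − burst: A=0, B=0, C=0
Total waiting = 0 + 0 + 0 = 0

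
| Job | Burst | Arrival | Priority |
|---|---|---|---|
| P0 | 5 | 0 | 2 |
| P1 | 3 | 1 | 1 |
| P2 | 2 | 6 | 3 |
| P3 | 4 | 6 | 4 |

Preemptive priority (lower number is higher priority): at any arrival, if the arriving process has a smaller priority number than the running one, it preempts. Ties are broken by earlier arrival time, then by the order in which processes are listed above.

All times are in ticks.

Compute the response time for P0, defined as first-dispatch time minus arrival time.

0

Gantt: | P0 0-1 | P1 1-4 | P0 4-8 | P2 8-10 | P3 10-14 |
Completion: P0=8  P1=4  P2=10  P3=14
Response(P0) = first start − arrival = 0 − 0 = 0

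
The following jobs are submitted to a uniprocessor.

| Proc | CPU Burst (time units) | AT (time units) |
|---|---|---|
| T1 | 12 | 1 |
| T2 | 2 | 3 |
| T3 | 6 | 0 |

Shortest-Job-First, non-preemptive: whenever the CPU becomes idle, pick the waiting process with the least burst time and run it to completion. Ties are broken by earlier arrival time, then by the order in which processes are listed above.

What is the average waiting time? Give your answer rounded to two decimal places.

Gantt: | T3 0-6 | T2 6-8 | T1 8-20 |
Completion: T1=20  T2=8  T3=6
Turnaround (C−A): T1=19  T2=5  T3=6
Waiting times: T1=7, T2=3, T3=0
Average waiting = (7+3+0) / 3 = 10/3 = 3.33

3.33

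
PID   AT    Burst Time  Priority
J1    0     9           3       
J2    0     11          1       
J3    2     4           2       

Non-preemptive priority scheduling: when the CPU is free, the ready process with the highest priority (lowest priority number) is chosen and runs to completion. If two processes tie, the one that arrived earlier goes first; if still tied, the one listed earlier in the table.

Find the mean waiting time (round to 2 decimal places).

Gantt: | J2 0-11 | J3 11-15 | J1 15-24 |
Completion: J1=24  J2=11  J3=15
Waiting times: J1=15, J2=0, J3=9
Average waiting = (15+0+9) / 3 = 24/3 = 8.00

8.00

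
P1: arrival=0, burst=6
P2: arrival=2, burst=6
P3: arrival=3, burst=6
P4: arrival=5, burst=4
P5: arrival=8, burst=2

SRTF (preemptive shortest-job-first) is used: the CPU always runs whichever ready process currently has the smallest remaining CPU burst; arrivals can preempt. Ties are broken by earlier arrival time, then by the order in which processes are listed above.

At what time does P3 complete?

Timeline: | P1 0-6 | P4 6-10 | P5 10-12 | P2 12-18 | P3 18-24 |
Completion: P1=6  P2=18  P3=24  P4=10  P5=12
Turnaround (C−A): P1=6  P2=16  P3=21  P4=5  P5=4

24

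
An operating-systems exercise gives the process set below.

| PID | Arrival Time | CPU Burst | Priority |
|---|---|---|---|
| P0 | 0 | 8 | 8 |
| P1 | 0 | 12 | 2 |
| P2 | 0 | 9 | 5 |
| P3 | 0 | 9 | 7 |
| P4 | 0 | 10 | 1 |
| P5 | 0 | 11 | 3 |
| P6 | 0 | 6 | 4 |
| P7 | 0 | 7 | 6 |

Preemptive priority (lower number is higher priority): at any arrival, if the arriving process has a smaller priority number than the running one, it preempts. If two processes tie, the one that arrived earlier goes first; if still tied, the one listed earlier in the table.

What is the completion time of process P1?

22

Timeline: | P4 0-10 | P1 10-22 | P5 22-33 | P6 33-39 | P2 39-48 | P7 48-55 | P3 55-64 | P0 64-72 |
Completion: P0=72  P1=22  P2=48  P3=64  P4=10  P5=33  P6=39  P7=55
Turnaround (C−A): P0=72  P1=22  P2=48  P3=64  P4=10  P5=33  P6=39  P7=55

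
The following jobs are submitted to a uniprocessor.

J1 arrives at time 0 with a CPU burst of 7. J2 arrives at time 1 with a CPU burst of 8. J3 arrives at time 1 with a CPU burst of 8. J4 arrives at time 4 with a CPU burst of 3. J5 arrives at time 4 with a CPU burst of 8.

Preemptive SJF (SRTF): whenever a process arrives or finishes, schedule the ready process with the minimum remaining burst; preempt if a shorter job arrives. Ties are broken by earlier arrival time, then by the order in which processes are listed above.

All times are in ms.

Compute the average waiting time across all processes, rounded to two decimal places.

Schedule: | J1 0-7 | J4 7-10 | J2 10-18 | J3 18-26 | J5 26-34 |
Completion: J1=7  J2=18  J3=26  J4=10  J5=34
Waiting times: J1=0, J2=9, J3=17, J4=3, J5=22
Average waiting = (0+9+17+3+22) / 5 = 51/5 = 10.20

10.20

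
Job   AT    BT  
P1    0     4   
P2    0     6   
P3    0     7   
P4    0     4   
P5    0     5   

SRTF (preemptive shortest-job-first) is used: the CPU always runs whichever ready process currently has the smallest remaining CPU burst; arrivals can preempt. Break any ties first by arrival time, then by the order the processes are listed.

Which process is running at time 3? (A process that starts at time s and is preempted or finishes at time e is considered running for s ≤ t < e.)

Gantt: | P1 0-4 | P4 4-8 | P5 8-13 | P2 13-19 | P3 19-26 |
Completion: P1=4  P2=19  P3=26  P4=8  P5=13
Turnaround (C−A): P1=4  P2=19  P3=26  P4=8  P5=13

P1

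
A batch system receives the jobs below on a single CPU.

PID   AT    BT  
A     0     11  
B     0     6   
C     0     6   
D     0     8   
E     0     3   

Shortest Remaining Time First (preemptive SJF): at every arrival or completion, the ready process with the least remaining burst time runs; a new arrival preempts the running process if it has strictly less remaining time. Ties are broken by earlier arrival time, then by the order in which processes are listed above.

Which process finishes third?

C

Schedule: | E 0-3 | B 3-9 | C 9-15 | D 15-23 | A 23-34 |
Completion: A=34  B=9  C=15  D=23  E=3
Finish order: E → B → C → D → A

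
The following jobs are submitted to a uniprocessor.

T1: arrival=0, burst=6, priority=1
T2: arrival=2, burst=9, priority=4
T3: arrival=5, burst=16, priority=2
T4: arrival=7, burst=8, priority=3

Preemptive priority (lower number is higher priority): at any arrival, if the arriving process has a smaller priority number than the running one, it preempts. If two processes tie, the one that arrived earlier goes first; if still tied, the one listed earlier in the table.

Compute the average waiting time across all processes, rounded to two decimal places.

11.00

Gantt: | T1 0-6 | T3 6-22 | T4 22-30 | T2 30-39 |
Completion: T1=6  T2=39  T3=22  T4=30
Waiting times: T1=0, T2=28, T3=1, T4=15
Average waiting = (0+28+1+15) / 4 = 44/4 = 11.00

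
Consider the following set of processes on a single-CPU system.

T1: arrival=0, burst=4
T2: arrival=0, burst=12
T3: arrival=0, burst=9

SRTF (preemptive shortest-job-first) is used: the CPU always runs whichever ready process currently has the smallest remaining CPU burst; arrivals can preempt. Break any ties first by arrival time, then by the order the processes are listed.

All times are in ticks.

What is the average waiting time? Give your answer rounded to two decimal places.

Schedule: | T1 0-4 | T3 4-13 | T2 13-25 |
Completion: T1=4  T2=25  T3=13
Waiting times: T1=0, T2=13, T3=4
Average waiting = (0+13+4) / 3 = 17/3 = 5.67

5.67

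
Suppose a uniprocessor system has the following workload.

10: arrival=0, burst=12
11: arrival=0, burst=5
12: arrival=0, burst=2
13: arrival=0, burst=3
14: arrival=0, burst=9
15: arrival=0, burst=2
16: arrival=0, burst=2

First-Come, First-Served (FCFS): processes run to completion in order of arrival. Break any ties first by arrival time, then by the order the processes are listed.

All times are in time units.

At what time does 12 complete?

Timeline: | 10 0-12 | 11 12-17 | 12 17-19 | 13 19-22 | 14 22-31 | 15 31-33 | 16 33-35 |
Completion: 10=12  11=17  12=19  13=22  14=31  15=33  16=35
Turnaround (C−A): 10=12  11=17  12=19  13=22  14=31  15=33  16=35

19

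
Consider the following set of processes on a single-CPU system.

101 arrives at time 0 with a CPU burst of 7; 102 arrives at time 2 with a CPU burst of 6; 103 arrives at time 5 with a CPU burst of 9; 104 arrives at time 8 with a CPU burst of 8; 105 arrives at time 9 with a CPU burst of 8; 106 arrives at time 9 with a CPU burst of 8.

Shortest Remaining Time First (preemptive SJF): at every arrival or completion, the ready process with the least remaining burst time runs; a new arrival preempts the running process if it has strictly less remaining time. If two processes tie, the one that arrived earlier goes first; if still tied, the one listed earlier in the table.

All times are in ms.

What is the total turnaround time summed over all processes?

Schedule: | 101 0-7 | 102 7-13 | 104 13-21 | 105 21-29 | 106 29-37 | 103 37-46 |
Completion: 101=7  102=13  103=46  104=21  105=29  106=37
Turnaround (C−A): 101=7  102=11  103=41  104=13  105=20  106=28
Turnaround = completion − arrival: 101=7, 102=11, 103=41, 104=13, 105=20, 106=28
Total turnaround = 7 + 11 + 41 + 13 + 20 + 28 = 120

120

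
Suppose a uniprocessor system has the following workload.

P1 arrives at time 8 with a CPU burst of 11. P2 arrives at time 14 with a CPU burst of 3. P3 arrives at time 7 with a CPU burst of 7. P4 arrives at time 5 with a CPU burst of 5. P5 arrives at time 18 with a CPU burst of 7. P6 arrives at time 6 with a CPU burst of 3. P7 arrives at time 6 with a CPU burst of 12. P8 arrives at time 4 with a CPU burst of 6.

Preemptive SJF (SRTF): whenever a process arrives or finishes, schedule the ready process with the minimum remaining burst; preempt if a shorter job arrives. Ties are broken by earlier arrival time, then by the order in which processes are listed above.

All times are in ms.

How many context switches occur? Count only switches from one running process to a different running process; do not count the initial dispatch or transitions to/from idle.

9

Timeline: | idle 0-4 | P8 4-6 | P6 6-9 | P8 9-13 | P4 13-14 | P2 14-17 | P4 17-21 | P3 21-28 | P5 28-35 | P1 35-46 | P7 46-58 |
Completion: P1=46  P2=17  P3=28  P4=21  P5=35  P6=9  P7=58  P8=13
Turnaround (C−A): P1=38  P2=3  P3=21  P4=16  P5=17  P6=3  P7=52  P8=9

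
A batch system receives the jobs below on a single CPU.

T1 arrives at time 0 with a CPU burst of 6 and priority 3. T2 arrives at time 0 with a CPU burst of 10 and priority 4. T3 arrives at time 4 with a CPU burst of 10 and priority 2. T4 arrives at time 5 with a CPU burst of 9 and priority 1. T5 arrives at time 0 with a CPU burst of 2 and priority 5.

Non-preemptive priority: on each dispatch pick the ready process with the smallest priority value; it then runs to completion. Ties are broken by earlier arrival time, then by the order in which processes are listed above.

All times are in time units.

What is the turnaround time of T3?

21

Timeline: | T1 0-6 | T4 6-15 | T3 15-25 | T2 25-35 | T5 35-37 |
Completion: T1=6  T2=35  T3=25  T4=15  T5=37
Turnaround(T3) = completion − arrival = 25 − 4 = 21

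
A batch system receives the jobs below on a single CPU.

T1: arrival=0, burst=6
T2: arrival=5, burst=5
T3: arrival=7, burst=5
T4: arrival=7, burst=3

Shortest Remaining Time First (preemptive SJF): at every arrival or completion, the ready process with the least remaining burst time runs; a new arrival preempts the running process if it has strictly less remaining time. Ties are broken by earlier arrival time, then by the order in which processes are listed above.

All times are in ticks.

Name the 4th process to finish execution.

T3

Schedule: | T1 0-6 | T2 6-7 | T4 7-10 | T2 10-14 | T3 14-19 |
Completion: T1=6  T2=14  T3=19  T4=10
Finish order: T1 → T4 → T2 → T3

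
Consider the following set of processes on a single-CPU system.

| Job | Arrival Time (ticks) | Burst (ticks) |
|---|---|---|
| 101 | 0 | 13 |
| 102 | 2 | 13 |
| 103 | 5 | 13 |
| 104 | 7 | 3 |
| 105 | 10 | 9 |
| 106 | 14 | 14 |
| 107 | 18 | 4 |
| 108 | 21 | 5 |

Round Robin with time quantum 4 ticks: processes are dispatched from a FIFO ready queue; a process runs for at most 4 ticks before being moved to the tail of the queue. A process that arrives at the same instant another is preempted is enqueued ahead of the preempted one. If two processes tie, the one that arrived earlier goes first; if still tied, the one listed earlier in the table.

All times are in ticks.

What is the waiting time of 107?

Timeline: | 101 0-4 | 102 4-8 | 101 8-12 | 103 12-16 | 104 16-19 | 102 19-23 | 105 23-27 | 101 27-31 | 106 31-35 | 103 35-39 | 107 39-43 | 108 43-47 | 102 47-51 | 105 51-55 | 101 55-56 | 106 56-60 | 103 60-64 | 108 64-65 | 102 65-66 | 105 66-67 | 106 67-71 | 103 71-72 | 106 72-74 |
Completion: 101=56  102=66  103=72  104=19  105=67  106=74  107=43  108=65
Turnaround (C−A): 101=56  102=64  103=67  104=12  105=57  106=60  107=25  108=44
Waiting(107) = turnaround − burst = 25 − 4 = 21

21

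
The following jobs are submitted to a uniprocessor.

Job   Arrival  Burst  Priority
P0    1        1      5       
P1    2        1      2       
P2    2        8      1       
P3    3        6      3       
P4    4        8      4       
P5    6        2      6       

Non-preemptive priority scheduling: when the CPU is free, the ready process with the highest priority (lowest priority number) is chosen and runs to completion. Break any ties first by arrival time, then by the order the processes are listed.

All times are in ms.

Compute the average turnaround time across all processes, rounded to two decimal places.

12.33

Schedule: | idle 0-1 | P0 1-2 | P2 2-10 | P1 10-11 | P3 11-17 | P4 17-25 | P5 25-27 |
Completion: P0=2  P1=11  P2=10  P3=17  P4=25  P5=27
Turnaround (C−A): P0=1  P1=9  P2=8  P3=14  P4=21  P5=21
Turnaround times: P0=1, P1=9, P2=8, P3=14, P4=21, P5=21
Average turnaround = (1+9+8+14+21+21) / 6 = 74/6 = 12.33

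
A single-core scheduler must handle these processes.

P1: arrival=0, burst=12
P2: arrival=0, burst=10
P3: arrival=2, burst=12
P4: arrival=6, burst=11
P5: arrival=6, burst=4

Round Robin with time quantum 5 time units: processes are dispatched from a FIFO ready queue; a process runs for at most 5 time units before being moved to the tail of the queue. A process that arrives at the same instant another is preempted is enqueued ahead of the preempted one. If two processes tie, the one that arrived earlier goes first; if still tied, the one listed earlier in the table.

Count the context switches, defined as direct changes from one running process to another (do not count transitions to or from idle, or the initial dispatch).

11

Gantt: | P1 0-5 | P2 5-10 | P3 10-15 | P1 15-20 | P4 20-25 | P5 25-29 | P2 29-34 | P3 34-39 | P1 39-41 | P4 41-46 | P3 46-48 | P4 48-49 |
Completion: P1=41  P2=34  P3=48  P4=49  P5=29
Turnaround (C−A): P1=41  P2=34  P3=46  P4=43  P5=23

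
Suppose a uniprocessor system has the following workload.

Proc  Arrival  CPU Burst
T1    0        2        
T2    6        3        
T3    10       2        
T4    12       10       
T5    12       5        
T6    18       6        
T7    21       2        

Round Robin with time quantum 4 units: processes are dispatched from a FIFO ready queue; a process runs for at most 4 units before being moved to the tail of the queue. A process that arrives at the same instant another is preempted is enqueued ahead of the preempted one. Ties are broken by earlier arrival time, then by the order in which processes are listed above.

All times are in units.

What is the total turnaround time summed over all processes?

Timeline: | T1 0-2 | idle 2-6 | T2 6-9 | idle 9-10 | T3 10-12 | T4 12-16 | T5 16-20 | T4 20-24 | T6 24-28 | T5 28-29 | T7 29-31 | T4 31-33 | T6 33-35 |
Completion: T1=2  T2=9  T3=12  T4=33  T5=29  T6=35  T7=31
Turnaround (C−A): T1=2  T2=3  T3=2  T4=21  T5=17  T6=17  T7=10
Turnaround = completion − arrival: T1=2, T2=3, T3=2, T4=21, T5=17, T6=17, T7=10
Total turnaround = 2 + 3 + 2 + 21 + 17 + 17 + 10 = 72

72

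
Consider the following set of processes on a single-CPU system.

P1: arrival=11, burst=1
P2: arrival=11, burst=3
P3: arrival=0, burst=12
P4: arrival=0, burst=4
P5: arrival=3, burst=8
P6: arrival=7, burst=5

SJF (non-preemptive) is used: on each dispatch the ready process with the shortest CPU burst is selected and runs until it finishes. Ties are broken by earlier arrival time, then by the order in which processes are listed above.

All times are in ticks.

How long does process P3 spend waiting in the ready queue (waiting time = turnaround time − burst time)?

Schedule: | P4 0-4 | P5 4-12 | P1 12-13 | P2 13-16 | P6 16-21 | P3 21-33 |
Completion: P1=13  P2=16  P3=33  P4=4  P5=12  P6=21
Turnaround (C−A): P1=2  P2=5  P3=33  P4=4  P5=9  P6=14
Waiting(P3) = turnaround − burst = 33 − 12 = 21

21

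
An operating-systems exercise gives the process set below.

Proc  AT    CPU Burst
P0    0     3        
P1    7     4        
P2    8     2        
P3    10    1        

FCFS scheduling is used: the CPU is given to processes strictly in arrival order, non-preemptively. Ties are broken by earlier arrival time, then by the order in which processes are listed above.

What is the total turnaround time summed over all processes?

16

Schedule: | P0 0-3 | idle 3-7 | P1 7-11 | P2 11-13 | P3 13-14 |
Completion: P0=3  P1=11  P2=13  P3=14
Turnaround = completion − arrival: P0=3, P1=4, P2=5, P3=4
Total turnaround = 3 + 4 + 5 + 4 = 16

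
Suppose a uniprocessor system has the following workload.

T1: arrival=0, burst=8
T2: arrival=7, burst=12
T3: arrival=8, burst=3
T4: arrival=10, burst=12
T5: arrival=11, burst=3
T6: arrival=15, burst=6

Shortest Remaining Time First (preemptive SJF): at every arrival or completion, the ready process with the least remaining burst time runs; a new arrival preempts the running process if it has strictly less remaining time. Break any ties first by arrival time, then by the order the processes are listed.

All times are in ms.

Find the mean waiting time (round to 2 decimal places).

Timeline: | T1 0-8 | T3 8-11 | T5 11-14 | T2 14-15 | T6 15-21 | T2 21-32 | T4 32-44 |
Completion: T1=8  T2=32  T3=11  T4=44  T5=14  T6=21
Turnaround (C−A): T1=8  T2=25  T3=3  T4=34  T5=3  T6=6
Waiting times: T1=0, T2=13, T3=0, T4=22, T5=0, T6=0
Average waiting = (0+13+0+22+0+0) / 6 = 35/6 = 5.83

5.83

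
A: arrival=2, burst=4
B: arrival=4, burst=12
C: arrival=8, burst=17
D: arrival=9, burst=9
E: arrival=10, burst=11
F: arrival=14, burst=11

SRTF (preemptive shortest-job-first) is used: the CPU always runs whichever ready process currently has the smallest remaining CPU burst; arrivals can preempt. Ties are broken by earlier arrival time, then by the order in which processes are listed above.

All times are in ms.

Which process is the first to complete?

A

Gantt: | idle 0-2 | A 2-6 | B 6-18 | D 18-27 | E 27-38 | F 38-49 | C 49-66 |
Completion: A=6  B=18  C=66  D=27  E=38  F=49
Finish order: A → B → D → E → F → C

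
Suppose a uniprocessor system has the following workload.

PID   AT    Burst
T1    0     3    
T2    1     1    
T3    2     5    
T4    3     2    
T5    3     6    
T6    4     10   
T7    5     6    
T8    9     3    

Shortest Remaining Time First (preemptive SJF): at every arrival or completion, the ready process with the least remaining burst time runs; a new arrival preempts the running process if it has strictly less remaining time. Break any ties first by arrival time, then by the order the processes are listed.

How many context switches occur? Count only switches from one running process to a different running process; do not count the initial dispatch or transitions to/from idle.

Timeline: | T1 0-1 | T2 1-2 | T1 2-4 | T4 4-6 | T3 6-11 | T8 11-14 | T5 14-20 | T7 20-26 | T6 26-36 |
Completion: T1=4  T2=2  T3=11  T4=6  T5=20  T6=36  T7=26  T8=14

8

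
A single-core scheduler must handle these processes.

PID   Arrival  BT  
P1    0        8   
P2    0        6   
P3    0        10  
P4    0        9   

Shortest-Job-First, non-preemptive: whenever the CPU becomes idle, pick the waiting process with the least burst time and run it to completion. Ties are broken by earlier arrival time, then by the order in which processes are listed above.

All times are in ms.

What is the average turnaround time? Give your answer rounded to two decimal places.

Schedule: | P2 0-6 | P1 6-14 | P4 14-23 | P3 23-33 |
Completion: P1=14  P2=6  P3=33  P4=23
Turnaround times: P1=14, P2=6, P3=33, P4=23
Average turnaround = (14+6+33+23) / 4 = 76/4 = 19.00

19.00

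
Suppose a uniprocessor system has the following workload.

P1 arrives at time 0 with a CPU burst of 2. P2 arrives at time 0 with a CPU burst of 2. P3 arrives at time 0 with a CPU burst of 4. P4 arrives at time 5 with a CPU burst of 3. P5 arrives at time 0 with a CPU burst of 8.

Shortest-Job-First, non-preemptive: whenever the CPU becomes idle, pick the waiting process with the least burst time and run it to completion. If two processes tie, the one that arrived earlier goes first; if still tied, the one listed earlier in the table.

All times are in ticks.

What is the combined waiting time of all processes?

Schedule: | P1 0-2 | P2 2-4 | P3 4-8 | P4 8-11 | P5 11-19 |
Completion: P1=2  P2=4  P3=8  P4=11  P5=19
Waiting = turnaround − burst: P1=0, P2=2, P3=4, P4=3, P5=11
Total waiting = 0 + 2 + 4 + 3 + 11 = 20

20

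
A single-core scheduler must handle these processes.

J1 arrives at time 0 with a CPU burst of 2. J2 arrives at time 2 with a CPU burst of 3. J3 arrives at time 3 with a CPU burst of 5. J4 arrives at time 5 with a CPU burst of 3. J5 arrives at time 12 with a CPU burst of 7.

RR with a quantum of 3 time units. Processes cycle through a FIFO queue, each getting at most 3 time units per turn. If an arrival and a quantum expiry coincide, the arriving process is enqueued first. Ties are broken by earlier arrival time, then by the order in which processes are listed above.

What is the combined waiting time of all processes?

9

Schedule: | J1 0-2 | J2 2-5 | J3 5-8 | J4 8-11 | J3 11-13 | J5 13-20 |
Completion: J1=2  J2=5  J3=13  J4=11  J5=20
Turnaround (C−A): J1=2  J2=3  J3=10  J4=6  J5=8
Waiting = turnaround − burst: J1=0, J2=0, J3=5, J4=3, J5=1
Total waiting = 0 + 0 + 5 + 3 + 1 = 9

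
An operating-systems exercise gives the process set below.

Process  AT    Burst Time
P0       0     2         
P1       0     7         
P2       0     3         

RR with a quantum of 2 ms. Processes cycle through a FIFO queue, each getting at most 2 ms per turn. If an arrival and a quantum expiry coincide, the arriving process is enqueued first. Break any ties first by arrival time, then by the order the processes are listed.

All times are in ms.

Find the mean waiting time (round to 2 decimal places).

Schedule: | P0 0-2 | P1 2-4 | P2 4-6 | P1 6-8 | P2 8-9 | P1 9-12 |
Completion: P0=2  P1=12  P2=9
Turnaround (C−A): P0=2  P1=12  P2=9
Waiting times: P0=0, P1=5, P2=6
Average waiting = (0+5+6) / 3 = 11/3 = 3.67

3.67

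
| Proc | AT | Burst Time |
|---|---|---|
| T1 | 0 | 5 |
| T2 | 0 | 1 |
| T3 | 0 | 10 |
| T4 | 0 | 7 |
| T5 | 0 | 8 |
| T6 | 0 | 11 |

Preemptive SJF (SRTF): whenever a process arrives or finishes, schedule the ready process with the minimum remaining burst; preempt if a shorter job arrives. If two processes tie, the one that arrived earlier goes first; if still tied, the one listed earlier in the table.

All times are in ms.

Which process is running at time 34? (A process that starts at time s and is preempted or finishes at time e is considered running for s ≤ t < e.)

T6

Gantt: | T2 0-1 | T1 1-6 | T4 6-13 | T5 13-21 | T3 21-31 | T6 31-42 |
Completion: T1=6  T2=1  T3=31  T4=13  T5=21  T6=42
Turnaround (C−A): T1=6  T2=1  T3=31  T4=13  T5=21  T6=42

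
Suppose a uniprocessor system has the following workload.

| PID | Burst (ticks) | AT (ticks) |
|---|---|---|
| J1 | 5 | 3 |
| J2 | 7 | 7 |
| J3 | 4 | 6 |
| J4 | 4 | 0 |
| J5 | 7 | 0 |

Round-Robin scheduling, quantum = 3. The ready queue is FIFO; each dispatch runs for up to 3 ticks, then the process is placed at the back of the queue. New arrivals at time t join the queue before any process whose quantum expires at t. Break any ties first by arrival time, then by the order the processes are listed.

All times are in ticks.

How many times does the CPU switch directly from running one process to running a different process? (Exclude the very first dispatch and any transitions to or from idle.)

10

Schedule: | J4 0-3 | J5 3-6 | J1 6-9 | J4 9-10 | J3 10-13 | J5 13-16 | J2 16-19 | J1 19-21 | J3 21-22 | J5 22-23 | J2 23-27 |
Completion: J1=21  J2=27  J3=22  J4=10  J5=23
Turnaround (C−A): J1=18  J2=20  J3=16  J4=10  J5=23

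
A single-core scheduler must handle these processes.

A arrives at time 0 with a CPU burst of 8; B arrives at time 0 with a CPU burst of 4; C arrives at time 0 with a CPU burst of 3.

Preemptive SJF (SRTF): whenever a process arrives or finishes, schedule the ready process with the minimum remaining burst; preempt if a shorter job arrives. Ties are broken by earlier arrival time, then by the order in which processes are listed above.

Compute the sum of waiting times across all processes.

10

Timeline: | C 0-3 | B 3-7 | A 7-15 |
Completion: A=15  B=7  C=3
Turnaround (C−A): A=15  B=7  C=3
Waiting = turnaround − burst: A=7, B=3, C=0
Total waiting = 7 + 3 + 0 = 10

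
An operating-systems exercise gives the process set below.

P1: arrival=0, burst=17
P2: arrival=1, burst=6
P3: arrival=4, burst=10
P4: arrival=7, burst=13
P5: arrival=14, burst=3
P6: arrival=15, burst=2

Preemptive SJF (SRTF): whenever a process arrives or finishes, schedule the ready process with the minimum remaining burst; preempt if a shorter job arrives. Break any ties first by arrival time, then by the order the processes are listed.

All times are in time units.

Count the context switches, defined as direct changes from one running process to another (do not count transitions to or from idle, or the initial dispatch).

6

Schedule: | P1 0-1 | P2 1-7 | P3 7-17 | P6 17-19 | P5 19-22 | P4 22-35 | P1 35-51 |
Completion: P1=51  P2=7  P3=17  P4=35  P5=22  P6=19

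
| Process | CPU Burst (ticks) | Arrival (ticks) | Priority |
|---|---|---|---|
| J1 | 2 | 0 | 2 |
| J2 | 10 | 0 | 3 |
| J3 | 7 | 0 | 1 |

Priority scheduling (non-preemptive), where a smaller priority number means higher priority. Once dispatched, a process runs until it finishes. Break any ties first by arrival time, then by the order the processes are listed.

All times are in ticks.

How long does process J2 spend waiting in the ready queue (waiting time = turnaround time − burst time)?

9

Timeline: | J3 0-7 | J1 7-9 | J2 9-19 |
Completion: J1=9  J2=19  J3=7
Waiting(J2) = turnaround − burst = 19 − 10 = 9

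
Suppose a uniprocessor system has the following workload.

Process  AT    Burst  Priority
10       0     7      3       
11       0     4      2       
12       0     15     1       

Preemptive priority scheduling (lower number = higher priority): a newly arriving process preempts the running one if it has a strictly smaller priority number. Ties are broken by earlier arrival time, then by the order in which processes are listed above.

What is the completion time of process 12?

15

Gantt: | 12 0-15 | 11 15-19 | 10 19-26 |
Completion: 10=26  11=19  12=15
Turnaround (C−A): 10=26  11=19  12=15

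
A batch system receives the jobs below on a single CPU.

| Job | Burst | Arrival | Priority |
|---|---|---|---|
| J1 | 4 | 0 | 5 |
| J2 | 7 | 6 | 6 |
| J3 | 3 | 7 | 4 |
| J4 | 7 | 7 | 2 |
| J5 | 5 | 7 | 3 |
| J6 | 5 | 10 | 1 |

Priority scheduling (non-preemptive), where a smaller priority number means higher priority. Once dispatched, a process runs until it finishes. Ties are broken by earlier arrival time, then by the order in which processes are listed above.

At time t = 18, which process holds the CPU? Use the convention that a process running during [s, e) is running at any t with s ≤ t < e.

Timeline: | J1 0-4 | idle 4-6 | J2 6-13 | J6 13-18 | J4 18-25 | J5 25-30 | J3 30-33 |
Completion: J1=4  J2=13  J3=33  J4=25  J5=30  J6=18
Turnaround (C−A): J1=4  J2=7  J3=26  J4=18  J5=23  J6=8

J4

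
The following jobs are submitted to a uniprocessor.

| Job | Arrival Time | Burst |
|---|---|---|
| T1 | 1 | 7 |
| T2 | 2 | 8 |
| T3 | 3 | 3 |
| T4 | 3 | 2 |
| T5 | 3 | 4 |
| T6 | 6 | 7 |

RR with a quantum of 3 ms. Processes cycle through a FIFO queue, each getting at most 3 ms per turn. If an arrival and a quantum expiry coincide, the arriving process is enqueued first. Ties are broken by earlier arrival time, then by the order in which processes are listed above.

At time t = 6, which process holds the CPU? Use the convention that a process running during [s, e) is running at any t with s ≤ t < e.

Schedule: | idle 0-1 | T1 1-4 | T2 4-7 | T3 7-10 | T4 10-12 | T5 12-15 | T1 15-18 | T6 18-21 | T2 21-24 | T5 24-25 | T1 25-26 | T6 26-29 | T2 29-31 | T6 31-32 |
Completion: T1=26  T2=31  T3=10  T4=12  T5=25  T6=32
Turnaround (C−A): T1=25  T2=29  T3=7  T4=9  T5=22  T6=26

T2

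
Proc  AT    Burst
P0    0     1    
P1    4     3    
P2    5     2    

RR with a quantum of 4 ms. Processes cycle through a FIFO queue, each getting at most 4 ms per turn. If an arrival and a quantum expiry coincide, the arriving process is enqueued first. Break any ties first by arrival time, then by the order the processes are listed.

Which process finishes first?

P0

Timeline: | P0 0-1 | idle 1-4 | P1 4-7 | P2 7-9 |
Completion: P0=1  P1=7  P2=9
Turnaround (C−A): P0=1  P1=3  P2=4
Finish order: P0 → P1 → P2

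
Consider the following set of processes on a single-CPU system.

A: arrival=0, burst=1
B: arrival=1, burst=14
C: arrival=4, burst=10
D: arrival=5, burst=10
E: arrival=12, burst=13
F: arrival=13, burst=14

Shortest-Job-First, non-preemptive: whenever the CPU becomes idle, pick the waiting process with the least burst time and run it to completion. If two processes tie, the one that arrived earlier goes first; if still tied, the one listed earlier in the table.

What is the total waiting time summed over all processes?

89

Timeline: | A 0-1 | B 1-15 | C 15-25 | D 25-35 | E 35-48 | F 48-62 |
Completion: A=1  B=15  C=25  D=35  E=48  F=62
Turnaround (C−A): A=1  B=14  C=21  D=30  E=36  F=49
Waiting = turnaround − burst: A=0, B=0, C=11, D=20, E=23, F=35
Total waiting = 0 + 0 + 11 + 20 + 23 + 35 = 89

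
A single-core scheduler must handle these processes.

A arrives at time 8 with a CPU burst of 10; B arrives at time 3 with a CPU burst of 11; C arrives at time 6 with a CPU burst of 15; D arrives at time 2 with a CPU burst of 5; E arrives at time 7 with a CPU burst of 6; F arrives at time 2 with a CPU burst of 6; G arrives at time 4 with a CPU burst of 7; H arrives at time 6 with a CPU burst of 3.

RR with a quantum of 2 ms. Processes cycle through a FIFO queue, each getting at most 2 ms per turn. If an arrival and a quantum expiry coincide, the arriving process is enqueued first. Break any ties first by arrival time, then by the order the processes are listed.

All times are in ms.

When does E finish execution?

Timeline: | idle 0-2 | D 2-4 | F 4-6 | B 6-8 | G 8-10 | D 10-12 | C 12-14 | H 14-16 | F 16-18 | E 18-20 | A 20-22 | B 22-24 | G 24-26 | D 26-27 | C 27-29 | H 29-30 | F 30-32 | E 32-34 | A 34-36 | B 36-38 | G 38-40 | C 40-42 | E 42-44 | A 44-46 | B 46-48 | G 48-49 | C 49-51 | A 51-53 | B 53-55 | C 55-57 | A 57-59 | B 59-60 | C 60-65 |
Completion: A=59  B=60  C=65  D=27  E=44  F=32  G=49  H=30

44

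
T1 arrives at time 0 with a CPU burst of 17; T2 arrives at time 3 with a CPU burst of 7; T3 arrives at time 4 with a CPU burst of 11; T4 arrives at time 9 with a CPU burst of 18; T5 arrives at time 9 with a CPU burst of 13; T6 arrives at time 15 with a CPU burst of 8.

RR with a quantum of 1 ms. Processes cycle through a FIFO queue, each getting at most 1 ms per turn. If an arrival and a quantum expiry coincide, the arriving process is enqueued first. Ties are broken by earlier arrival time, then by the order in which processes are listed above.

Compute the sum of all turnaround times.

Gantt: | T1 0-3 | T2 3-4 | T1 4-5 | T3 5-6 | T2 6-7 | T1 7-8 | T3 8-9 | T2 9-10 | T1 10-11 | T4 11-12 | T5 12-13 | T3 13-14 | T2 14-15 | T1 15-16 | T4 16-17 | T5 17-18 | T3 18-19 | T6 19-20 | T2 20-21 | T1 21-22 | T4 22-23 | T5 23-24 | T3 24-25 | T6 25-26 | T2 26-27 | T1 27-28 | T4 28-29 | T5 29-30 | T3 30-31 | T6 31-32 | T2 32-33 | T1 33-34 | T4 34-35 | T5 35-36 | T3 36-37 | T6 37-38 | T1 38-39 | T4 39-40 | T5 40-41 | T3 41-42 | T6 42-43 | T1 43-44 | T4 44-45 | T5 45-46 | T3 46-47 | T6 47-48 | T1 48-49 | T4 49-50 | T5 50-51 | T3 51-52 | T6 52-53 | T1 53-54 | T4 54-55 | T5 55-56 | T3 56-57 | T6 57-58 | T1 58-59 | T4 59-60 | T5 60-61 | T1 61-62 | T4 62-63 | T5 63-64 | T1 64-65 | T4 65-66 | T5 66-67 | T4 67-68 | T5 68-69 | T4 69-74 |
Completion: T1=65  T2=33  T3=57  T4=74  T5=69  T6=58
Turnaround (C−A): T1=65  T2=30  T3=53  T4=65  T5=60  T6=43
Turnaround = completion − arrival: T1=65, T2=30, T3=53, T4=65, T5=60, T6=43
Total turnaround = 65 + 30 + 53 + 65 + 60 + 43 = 316

316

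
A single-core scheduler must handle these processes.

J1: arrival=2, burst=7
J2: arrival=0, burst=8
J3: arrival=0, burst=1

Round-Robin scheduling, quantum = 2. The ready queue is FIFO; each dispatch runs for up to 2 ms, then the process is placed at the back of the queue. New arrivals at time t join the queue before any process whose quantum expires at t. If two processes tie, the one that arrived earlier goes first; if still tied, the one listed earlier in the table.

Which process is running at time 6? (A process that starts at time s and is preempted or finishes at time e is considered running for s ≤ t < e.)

Schedule: | J2 0-2 | J3 2-3 | J1 3-5 | J2 5-7 | J1 7-9 | J2 9-11 | J1 11-13 | J2 13-15 | J1 15-16 |
Completion: J1=16  J2=15  J3=3
Turnaround (C−A): J1=14  J2=15  J3=3

J2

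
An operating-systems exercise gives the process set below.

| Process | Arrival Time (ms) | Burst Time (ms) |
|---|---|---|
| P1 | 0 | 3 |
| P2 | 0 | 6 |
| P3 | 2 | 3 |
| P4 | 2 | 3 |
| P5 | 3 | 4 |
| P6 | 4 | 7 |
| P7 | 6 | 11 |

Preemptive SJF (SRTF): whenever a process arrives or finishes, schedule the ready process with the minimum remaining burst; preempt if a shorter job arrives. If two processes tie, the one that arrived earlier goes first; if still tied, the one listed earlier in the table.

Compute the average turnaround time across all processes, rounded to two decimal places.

13.71

Timeline: | P1 0-3 | P3 3-6 | P4 6-9 | P5 9-13 | P2 13-19 | P6 19-26 | P7 26-37 |
Completion: P1=3  P2=19  P3=6  P4=9  P5=13  P6=26  P7=37
Turnaround times: P1=3, P2=19, P3=4, P4=7, P5=10, P6=22, P7=31
Average turnaround = (3+19+4+7+10+22+31) / 7 = 96/7 = 13.71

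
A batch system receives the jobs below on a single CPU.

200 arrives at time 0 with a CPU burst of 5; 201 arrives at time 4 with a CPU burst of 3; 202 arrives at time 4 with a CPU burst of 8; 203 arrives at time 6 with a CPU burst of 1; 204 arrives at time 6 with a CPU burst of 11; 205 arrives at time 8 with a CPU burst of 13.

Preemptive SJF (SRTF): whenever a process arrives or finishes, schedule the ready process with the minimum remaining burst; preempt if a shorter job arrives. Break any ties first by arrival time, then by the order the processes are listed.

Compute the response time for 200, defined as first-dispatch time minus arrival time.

Timeline: | 200 0-5 | 201 5-6 | 203 6-7 | 201 7-9 | 202 9-17 | 204 17-28 | 205 28-41 |
Completion: 200=5  201=9  202=17  203=7  204=28  205=41
Turnaround (C−A): 200=5  201=5  202=13  203=1  204=22  205=33
Response(200) = first start − arrival = 0 − 0 = 0

0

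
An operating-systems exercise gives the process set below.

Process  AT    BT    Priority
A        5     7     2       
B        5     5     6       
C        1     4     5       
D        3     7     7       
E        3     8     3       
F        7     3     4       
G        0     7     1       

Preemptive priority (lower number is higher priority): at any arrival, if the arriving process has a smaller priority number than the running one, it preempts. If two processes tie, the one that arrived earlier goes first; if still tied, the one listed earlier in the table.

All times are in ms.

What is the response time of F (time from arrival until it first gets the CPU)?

15

Gantt: | G 0-7 | A 7-14 | E 14-22 | F 22-25 | C 25-29 | B 29-34 | D 34-41 |
Completion: A=14  B=34  C=29  D=41  E=22  F=25  G=7
Response(F) = first start − arrival = 22 − 7 = 15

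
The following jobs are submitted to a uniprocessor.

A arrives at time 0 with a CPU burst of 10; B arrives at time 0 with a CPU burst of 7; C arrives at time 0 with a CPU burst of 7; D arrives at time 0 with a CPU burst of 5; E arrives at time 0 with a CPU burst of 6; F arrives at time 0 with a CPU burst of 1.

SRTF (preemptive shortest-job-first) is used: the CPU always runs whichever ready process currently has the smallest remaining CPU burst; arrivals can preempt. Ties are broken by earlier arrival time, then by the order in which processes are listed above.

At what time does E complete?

12

Gantt: | F 0-1 | D 1-6 | E 6-12 | B 12-19 | C 19-26 | A 26-36 |
Completion: A=36  B=19  C=26  D=6  E=12  F=1
Turnaround (C−A): A=36  B=19  C=26  D=6  E=12  F=1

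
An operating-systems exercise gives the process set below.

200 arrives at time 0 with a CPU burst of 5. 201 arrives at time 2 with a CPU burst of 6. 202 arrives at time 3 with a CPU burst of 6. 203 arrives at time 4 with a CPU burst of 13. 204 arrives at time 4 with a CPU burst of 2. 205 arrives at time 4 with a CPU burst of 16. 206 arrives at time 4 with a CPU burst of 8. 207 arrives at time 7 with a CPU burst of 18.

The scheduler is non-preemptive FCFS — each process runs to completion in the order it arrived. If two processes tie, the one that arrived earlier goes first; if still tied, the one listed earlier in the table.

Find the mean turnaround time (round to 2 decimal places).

30.63

Timeline: | 200 0-5 | 201 5-11 | 202 11-17 | 203 17-30 | 204 30-32 | 205 32-48 | 206 48-56 | 207 56-74 |
Completion: 200=5  201=11  202=17  203=30  204=32  205=48  206=56  207=74
Turnaround (C−A): 200=5  201=9  202=14  203=26  204=28  205=44  206=52  207=67
Turnaround times: 200=5, 201=9, 202=14, 203=26, 204=28, 205=44, 206=52, 207=67
Average turnaround = (5+9+14+26+28+44+52+67) / 8 = 245/8 = 30.63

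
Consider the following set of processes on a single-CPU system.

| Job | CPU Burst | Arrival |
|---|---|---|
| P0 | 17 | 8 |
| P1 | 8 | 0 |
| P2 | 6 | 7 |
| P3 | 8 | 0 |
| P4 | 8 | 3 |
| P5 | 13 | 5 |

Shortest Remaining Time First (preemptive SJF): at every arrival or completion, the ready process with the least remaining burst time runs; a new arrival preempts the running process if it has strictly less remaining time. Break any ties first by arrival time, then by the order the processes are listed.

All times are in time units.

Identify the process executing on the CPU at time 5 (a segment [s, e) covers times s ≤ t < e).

Timeline: | P1 0-8 | P2 8-14 | P3 14-22 | P4 22-30 | P5 30-43 | P0 43-60 |
Completion: P0=60  P1=8  P2=14  P3=22  P4=30  P5=43

P1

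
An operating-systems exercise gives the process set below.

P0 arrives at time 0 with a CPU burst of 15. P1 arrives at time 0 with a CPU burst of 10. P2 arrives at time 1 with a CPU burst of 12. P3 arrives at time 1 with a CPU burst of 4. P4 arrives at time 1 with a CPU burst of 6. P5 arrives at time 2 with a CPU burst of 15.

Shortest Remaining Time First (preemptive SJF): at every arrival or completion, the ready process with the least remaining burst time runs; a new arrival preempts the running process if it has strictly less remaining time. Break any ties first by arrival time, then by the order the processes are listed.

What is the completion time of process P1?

20

Gantt: | P1 0-1 | P3 1-5 | P4 5-11 | P1 11-20 | P2 20-32 | P0 32-47 | P5 47-62 |
Completion: P0=47  P1=20  P2=32  P3=5  P4=11  P5=62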